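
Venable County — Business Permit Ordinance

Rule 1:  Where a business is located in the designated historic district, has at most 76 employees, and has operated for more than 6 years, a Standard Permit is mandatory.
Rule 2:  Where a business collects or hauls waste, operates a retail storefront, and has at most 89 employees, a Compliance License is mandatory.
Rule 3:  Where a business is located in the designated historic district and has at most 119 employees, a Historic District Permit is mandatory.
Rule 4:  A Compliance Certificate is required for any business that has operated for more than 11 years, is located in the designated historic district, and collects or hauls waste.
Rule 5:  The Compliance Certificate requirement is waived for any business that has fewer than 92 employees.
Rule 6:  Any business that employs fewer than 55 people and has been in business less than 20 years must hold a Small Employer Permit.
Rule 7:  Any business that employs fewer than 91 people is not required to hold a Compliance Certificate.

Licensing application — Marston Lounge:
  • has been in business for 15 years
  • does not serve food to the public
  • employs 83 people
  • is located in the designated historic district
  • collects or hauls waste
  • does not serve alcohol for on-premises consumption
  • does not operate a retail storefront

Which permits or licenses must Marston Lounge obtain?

Historic District Permit

Rule 1: is located in the designated historic district; employees 83 > 76; years in business 15 > 6 → Standard Permit not required.
Rule 2: collects or hauls waste; does not operate a retail storefront; employees 83 ≤ 89 → Compliance License not required.
Rule 3: is located in the designated historic district; employees 83 ≤ 119 → Historic District Permit required.
Rule 4: years in business 15 > 11; is located in the designated historic district; collects or hauls waste → Compliance Certificate required.
Rule 5: employees 83 < 92 → exempt from Compliance Certificate.
Rule 6: employees 83 ≥ 55; years in business 15 < 20 → Small Employer Permit not required.
Rule 7: employees 83 < 91 → exempt from Compliance Certificate.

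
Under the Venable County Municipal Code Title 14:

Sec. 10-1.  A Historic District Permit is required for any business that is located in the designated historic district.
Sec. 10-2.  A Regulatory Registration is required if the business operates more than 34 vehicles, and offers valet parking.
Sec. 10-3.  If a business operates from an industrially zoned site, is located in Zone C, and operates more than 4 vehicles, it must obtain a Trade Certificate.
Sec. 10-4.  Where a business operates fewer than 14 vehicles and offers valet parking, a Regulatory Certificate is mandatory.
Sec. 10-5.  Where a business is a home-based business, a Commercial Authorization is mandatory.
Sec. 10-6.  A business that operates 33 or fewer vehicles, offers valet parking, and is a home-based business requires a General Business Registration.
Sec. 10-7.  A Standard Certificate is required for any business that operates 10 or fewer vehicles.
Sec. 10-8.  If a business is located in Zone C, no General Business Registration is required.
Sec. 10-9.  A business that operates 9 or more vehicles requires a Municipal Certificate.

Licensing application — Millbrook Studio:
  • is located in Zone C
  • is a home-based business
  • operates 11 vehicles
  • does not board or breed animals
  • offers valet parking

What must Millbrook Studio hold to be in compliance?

Sec. 10-1. is located in Zone C (not: is located in the designated historic district) → Historic District Permit not required.
Sec. 10-2. vehicles 11 ≤ 34; offers valet parking → Regulatory Registration not required.
Sec. 10-3. is a home-based business (not: operates from an industrially zoned site); is located in Zone C; vehicles 11 > 4 → Trade Certificate not required.
Sec. 10-4. vehicles 11 < 14; offers valet parking → Regulatory Certificate required.
Sec. 10-5. is a home-based business → Commercial Authorization required.
Sec. 10-6. vehicles 11 ≤ 33; offers valet parking; is a home-based business → General Business Registration required.
Sec. 10-7. vehicles 11 > 10 → Standard Certificate not required.
Sec. 10-8. is located in Zone C → exempt from General Business Registration.
Sec. 10-9. vehicles 11 ≥ 9 → Municipal Certificate required.

Commercial Authorization, Municipal Certificate, Regulatory Certificate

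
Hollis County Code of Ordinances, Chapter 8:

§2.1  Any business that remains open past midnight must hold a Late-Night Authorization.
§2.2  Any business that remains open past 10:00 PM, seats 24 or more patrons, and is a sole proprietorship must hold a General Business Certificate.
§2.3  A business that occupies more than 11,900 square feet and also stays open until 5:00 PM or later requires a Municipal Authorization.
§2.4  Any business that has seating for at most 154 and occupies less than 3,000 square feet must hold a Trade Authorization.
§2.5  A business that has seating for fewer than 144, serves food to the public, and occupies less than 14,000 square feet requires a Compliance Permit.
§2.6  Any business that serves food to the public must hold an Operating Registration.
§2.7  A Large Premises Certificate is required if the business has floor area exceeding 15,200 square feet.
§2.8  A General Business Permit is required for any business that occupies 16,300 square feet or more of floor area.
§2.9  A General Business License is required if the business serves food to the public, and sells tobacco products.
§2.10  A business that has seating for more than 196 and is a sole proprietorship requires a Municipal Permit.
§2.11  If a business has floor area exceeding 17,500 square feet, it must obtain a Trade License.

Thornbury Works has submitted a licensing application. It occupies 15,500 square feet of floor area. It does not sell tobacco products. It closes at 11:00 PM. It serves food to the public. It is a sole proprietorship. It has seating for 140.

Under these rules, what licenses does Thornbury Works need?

§2.1 closes 11:00 PM, at/before midnight → Late-Night Authorization not required.
§2.2 closes 11:00 PM, after 10:00 PM; seating 140 ≥ 24; is a sole proprietorship → General Business Certificate required.
§2.3 floor area 15,500 square feet > 11,900 square feet; closes 11:00 PM, after 5:00 PM → Municipal Authorization required.
§2.4 seating 140 ≤ 154; floor area 15,500 square feet ≥ 3,000 square feet → Trade Authorization not required.
§2.5 seating 140 < 144; serves food to the public; floor area 15,500 square feet ≥ 14,000 square feet → Compliance Permit not required.
§2.6 serves food to the public → Operating Registration required.
§2.7 floor area 15,500 square feet > 15,200 square feet → Large Premises Certificate required.
§2.8 floor area 15,500 square feet < 16,300 square feet → General Business Permit not required.
§2.9 serves food to the public; does not sell tobacco products → General Business License not required.
§2.10 seating 140 ≤ 196; is a sole proprietorship → Municipal Permit not required.
§2.11 floor area 15,500 square feet ≤ 17,500 square feet → Trade License not required.

General Business Certificate, Large Premises Certificate, Municipal Authorization, Operating Registration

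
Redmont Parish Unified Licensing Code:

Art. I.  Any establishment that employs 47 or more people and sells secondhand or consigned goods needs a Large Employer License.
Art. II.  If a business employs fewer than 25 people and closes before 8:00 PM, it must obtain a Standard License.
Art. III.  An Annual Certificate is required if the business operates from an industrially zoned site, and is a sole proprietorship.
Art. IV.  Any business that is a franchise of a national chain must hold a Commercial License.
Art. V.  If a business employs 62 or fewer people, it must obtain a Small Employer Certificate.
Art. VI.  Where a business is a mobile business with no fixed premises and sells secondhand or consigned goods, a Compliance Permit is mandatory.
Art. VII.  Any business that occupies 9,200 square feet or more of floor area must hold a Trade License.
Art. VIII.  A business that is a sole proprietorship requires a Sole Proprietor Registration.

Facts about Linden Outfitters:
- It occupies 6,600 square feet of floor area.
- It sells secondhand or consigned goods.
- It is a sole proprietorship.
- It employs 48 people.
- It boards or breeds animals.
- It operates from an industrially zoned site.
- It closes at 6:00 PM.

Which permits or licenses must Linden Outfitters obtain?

Art. I. employees 48 ≥ 47; sells secondhand or consigned goods → Large Employer License required.
Art. II. employees 48 ≥ 25; closes 6:00 PM, at/before 8:00 PM → Standard License not required.
Art. III. operates from an industrially zoned site; is a sole proprietorship → Annual Certificate required.
Art. IV. is a sole proprietorship (not: is a franchise of a national chain) → Commercial License not required.
Art. V. employees 48 ≤ 62 → Small Employer Certificate required.
Art. VI. operates from an industrially zoned site (not: is a mobile business with no fixed premises); sells secondhand or consigned goods → Compliance Permit not required.
Art. VII. floor area 6,600 square feet < 9,200 square feet → Trade License not required.
Art. VIII. is a sole proprietorship → Sole Proprietor Registration required.

Annual Certificate, Large Employer License, Small Employer Certificate, Sole Proprietor Registration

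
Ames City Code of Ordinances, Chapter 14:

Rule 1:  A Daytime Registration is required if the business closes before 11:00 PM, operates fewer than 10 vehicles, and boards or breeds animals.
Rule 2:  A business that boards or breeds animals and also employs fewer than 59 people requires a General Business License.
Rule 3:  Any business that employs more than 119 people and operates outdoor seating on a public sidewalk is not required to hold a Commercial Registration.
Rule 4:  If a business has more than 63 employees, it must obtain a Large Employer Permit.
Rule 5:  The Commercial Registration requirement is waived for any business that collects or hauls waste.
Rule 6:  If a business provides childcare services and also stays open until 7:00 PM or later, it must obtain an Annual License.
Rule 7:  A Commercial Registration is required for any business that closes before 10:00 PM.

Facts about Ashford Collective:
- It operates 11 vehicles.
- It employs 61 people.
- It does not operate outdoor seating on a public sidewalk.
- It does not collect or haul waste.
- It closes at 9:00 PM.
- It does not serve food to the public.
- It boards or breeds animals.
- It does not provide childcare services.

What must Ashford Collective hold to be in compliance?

Commercial Registration

Rule 1: closes 9:00 PM, at/before 11:00 PM; vehicles 11 ≥ 10; boards or breeds animals → Daytime Registration not required.
Rule 2: boards or breeds animals; employees 61 ≥ 59 → General Business License not required.
Rule 3: employees 61 ≤ 119; does not operate outdoor seating on a public sidewalk → Commercial Registration exemption does not apply.
Rule 4: employees 61 ≤ 63 → Large Employer Permit not required.
Rule 5: does not collect or haul waste → Commercial Registration exemption does not apply.
Rule 6: does not provide childcare services; closes 9:00 PM, after 7:00 PM → Annual License not required.
Rule 7: closes 9:00 PM, at/before 10:00 PM → Commercial Registration required.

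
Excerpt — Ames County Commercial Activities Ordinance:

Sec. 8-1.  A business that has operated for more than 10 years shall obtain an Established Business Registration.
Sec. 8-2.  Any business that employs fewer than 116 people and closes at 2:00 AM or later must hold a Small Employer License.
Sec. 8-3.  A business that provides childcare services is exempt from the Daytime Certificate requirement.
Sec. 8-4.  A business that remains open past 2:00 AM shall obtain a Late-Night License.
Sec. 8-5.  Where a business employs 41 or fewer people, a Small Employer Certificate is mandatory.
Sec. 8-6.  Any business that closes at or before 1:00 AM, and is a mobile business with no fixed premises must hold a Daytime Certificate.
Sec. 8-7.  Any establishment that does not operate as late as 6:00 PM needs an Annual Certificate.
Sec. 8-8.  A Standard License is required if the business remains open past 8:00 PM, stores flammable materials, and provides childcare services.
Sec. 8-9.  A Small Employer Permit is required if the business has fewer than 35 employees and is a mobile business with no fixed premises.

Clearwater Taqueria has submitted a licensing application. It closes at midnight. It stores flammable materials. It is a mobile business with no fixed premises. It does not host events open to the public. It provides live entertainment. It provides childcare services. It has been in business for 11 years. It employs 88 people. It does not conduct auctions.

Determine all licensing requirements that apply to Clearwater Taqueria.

Sec. 8-1. years in business 11 > 10 → Established Business Registration required.
Sec. 8-2. employees 88 < 116; closes midnight, at/before 2:00 AM → Small Employer License not required.
Sec. 8-3. provides childcare services → exempt from Daytime Certificate.
Sec. 8-4. closes midnight, at/before 2:00 AM → Late-Night License not required.
Sec. 8-5. employees 88 > 41 → Small Employer Certificate not required.
Sec. 8-6. closes midnight, at/before 1:00 AM; is a mobile business with no fixed premises → Daytime Certificate required.
Sec. 8-7. closes midnight, after 6:00 PM → Annual Certificate not required.
Sec. 8-8. closes midnight, after 8:00 PM; stores flammable materials; provides childcare services → Standard License required.
Sec. 8-9. employees 88 ≥ 35; is a mobile business with no fixed premises → Small Employer Permit not required.

Established Business Registration, Standard License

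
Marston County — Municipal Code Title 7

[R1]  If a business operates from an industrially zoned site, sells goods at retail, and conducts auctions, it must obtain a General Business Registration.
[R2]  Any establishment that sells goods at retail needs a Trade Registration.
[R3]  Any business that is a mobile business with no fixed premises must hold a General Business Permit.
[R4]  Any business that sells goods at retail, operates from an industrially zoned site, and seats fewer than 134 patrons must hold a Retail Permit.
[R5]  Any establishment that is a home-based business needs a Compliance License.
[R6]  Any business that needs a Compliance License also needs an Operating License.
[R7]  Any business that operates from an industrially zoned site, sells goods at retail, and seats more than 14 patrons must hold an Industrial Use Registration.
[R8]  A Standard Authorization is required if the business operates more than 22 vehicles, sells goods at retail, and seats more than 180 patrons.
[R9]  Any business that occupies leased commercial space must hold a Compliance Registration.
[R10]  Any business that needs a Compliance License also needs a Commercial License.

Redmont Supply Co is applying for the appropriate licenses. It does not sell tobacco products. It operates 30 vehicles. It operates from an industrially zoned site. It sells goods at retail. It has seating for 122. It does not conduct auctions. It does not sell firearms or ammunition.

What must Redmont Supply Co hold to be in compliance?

[R1] operates from an industrially zoned site; sells goods at retail; does not conduct auctions → General Business Registration not required.
[R2] sells goods at retail → Trade Registration required.
[R3] operates from an industrially zoned site (not: is a mobile business with no fixed premises) → General Business Permit not required.
[R4] sells goods at retail; operates from an industrially zoned site; seating 122 < 134 → Retail Permit required.
[R5] operates from an industrially zoned site (not: is a home-based business) → Compliance License not required.
[R6] Compliance License is not required → no effect.
[R7] operates from an industrially zoned site; sells goods at retail; seating 122 > 14 → Industrial Use Registration required.
[R8] vehicles 30 > 22; sells goods at retail; seating 122 ≤ 180 → Standard Authorization not required.
[R9] operates from an industrially zoned site (not: occupies leased commercial space) → Compliance Registration not required.
[R10] Compliance License is not required → no effect.

Industrial Use Registration, Retail Permit, Trade Registration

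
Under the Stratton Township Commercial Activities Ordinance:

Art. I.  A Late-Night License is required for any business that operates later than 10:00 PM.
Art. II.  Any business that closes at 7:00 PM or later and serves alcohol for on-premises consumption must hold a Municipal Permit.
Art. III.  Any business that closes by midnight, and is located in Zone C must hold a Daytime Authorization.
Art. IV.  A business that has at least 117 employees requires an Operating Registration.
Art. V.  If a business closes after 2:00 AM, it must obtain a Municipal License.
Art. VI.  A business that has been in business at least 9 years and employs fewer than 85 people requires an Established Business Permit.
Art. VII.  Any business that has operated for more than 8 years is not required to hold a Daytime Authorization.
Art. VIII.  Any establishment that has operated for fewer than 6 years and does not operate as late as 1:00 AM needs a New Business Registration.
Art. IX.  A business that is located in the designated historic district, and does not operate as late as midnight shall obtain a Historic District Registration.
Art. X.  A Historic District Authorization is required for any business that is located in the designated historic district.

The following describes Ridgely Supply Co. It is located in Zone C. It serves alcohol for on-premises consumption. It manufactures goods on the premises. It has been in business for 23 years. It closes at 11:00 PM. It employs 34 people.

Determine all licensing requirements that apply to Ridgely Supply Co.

Art. I. closes 11:00 PM, after 10:00 PM → Late-Night License required.
Art. II. closes 11:00 PM, after 7:00 PM; serves alcohol for on-premises consumption → Municipal Permit required.
Art. III. closes 11:00 PM, at/before midnight; is located in Zone C → Daytime Authorization required.
Art. IV. employees 34 < 117 → Operating Registration not required.
Art. V. closes 11:00 PM, at/before 2:00 AM → Municipal License not required.
Art. VI. years in business 23 ≥ 9; employees 34 < 85 → Established Business Permit required.
Art. VII. years in business 23 > 8 → exempt from Daytime Authorization.
Art. VIII. years in business 23 ≥ 6; closes 11:00 PM, at/before 1:00 AM → New Business Registration not required.
Art. IX. is located in Zone C (not: is located in the designated historic district); closes 11:00 PM, at/before midnight → Historic District Registration not required.
Art. X. is located in Zone C (not: is located in the designated historic district) → Historic District Authorization not required.

Established Business Permit, Late-Night License, Municipal Permit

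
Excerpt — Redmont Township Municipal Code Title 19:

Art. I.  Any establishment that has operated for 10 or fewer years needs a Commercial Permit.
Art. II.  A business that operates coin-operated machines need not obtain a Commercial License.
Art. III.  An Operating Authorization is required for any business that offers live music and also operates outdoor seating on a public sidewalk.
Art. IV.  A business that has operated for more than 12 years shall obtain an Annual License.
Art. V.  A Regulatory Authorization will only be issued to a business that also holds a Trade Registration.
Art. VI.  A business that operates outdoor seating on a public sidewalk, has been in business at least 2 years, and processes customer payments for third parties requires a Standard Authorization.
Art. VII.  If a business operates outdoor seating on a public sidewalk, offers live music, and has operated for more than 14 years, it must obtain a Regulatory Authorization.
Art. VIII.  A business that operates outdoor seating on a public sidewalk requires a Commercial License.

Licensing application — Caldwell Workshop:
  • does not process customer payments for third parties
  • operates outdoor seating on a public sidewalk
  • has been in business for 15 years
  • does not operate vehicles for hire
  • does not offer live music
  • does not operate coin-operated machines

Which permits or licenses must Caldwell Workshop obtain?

Art. I. years in business 15 > 10 → Commercial Permit not required.
Art. II. does not operate coin-operated machines → Commercial License exemption does not apply.
Art. III. does not offer live music; operates outdoor seating on a public sidewalk → Operating Authorization not required.
Art. IV. years in business 15 > 12 → Annual License required.
Art. V. Regulatory Authorization is not required → no effect.
Art. VI. operates outdoor seating on a public sidewalk; years in business 15 ≥ 2; does not process customer payments for third parties → Standard Authorization not required.
Art. VII. operates outdoor seating on a public sidewalk; does not offer live music; years in business 15 > 14 → Regulatory Authorization not required.
Art. VIII. operates outdoor seating on a public sidewalk → Commercial License required.

Annual License, Commercial License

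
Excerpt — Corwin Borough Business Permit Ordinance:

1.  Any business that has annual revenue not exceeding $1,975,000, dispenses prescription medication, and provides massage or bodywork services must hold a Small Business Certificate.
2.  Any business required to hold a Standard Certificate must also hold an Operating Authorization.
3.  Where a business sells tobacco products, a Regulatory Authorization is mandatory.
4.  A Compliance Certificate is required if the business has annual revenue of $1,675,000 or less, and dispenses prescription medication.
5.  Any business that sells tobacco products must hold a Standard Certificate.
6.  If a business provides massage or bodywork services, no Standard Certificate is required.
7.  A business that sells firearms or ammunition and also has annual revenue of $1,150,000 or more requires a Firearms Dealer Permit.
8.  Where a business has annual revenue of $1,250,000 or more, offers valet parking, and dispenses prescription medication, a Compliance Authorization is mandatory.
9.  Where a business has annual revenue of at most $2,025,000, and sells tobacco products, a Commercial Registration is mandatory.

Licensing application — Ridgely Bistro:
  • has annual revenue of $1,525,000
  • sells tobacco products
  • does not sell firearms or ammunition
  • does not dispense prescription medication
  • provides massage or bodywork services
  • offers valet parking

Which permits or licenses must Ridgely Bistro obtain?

Commercial Registration, Regulatory Authorization

1. revenue $1,525,000 ≤ $1,975,000; does not dispense prescription medication; provides massage or bodywork services → Small Business Certificate not required.
2. Standard Certificate is not required → no effect.
3. sells tobacco products → Regulatory Authorization required.
4. revenue $1,525,000 ≤ $1,675,000; does not dispense prescription medication → Compliance Certificate not required.
5. sells tobacco products → Standard Certificate required.
6. provides massage or bodywork services → exempt from Standard Certificate.
7. does not sell firearms or ammunition; revenue $1,525,000 ≥ $1,150,000 → Firearms Dealer Permit not required.
8. revenue $1,525,000 ≥ $1,250,000; offers valet parking; does not dispense prescription medication → Compliance Authorization not required.
9. revenue $1,525,000 ≤ $2,025,000; sells tobacco products → Commercial Registration required.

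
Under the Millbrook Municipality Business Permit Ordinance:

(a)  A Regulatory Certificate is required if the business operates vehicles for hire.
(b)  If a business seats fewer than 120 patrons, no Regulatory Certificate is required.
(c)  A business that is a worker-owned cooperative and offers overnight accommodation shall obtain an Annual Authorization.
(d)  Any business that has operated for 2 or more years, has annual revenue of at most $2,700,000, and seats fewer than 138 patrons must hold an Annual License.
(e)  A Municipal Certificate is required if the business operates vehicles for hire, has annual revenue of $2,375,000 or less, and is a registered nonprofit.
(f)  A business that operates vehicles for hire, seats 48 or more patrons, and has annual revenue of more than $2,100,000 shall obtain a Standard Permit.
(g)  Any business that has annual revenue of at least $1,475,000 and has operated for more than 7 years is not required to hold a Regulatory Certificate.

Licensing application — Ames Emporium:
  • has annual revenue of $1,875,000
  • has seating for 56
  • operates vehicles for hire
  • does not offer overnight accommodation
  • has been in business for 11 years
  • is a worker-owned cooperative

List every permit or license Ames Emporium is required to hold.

Annual License

(a) operates vehicles for hire → Regulatory Certificate required.
(b) seating 56 < 120 → exempt from Regulatory Certificate.
(c) is a worker-owned cooperative; does not offer overnight accommodation → Annual Authorization not required.
(d) years in business 11 ≥ 2; revenue $1,875,000 ≤ $2,700,000; seating 56 < 138 → Annual License required.
(e) operates vehicles for hire; revenue $1,875,000 ≤ $2,375,000; is a worker-owned cooperative (not: is a registered nonprofit) → Municipal Certificate not required.
(f) operates vehicles for hire; seating 56 ≥ 48; revenue $1,875,000 ≤ $2,100,000 → Standard Permit not required.
(g) revenue $1,875,000 ≥ $1,475,000; years in business 11 > 7 → exempt from Regulatory Certificate.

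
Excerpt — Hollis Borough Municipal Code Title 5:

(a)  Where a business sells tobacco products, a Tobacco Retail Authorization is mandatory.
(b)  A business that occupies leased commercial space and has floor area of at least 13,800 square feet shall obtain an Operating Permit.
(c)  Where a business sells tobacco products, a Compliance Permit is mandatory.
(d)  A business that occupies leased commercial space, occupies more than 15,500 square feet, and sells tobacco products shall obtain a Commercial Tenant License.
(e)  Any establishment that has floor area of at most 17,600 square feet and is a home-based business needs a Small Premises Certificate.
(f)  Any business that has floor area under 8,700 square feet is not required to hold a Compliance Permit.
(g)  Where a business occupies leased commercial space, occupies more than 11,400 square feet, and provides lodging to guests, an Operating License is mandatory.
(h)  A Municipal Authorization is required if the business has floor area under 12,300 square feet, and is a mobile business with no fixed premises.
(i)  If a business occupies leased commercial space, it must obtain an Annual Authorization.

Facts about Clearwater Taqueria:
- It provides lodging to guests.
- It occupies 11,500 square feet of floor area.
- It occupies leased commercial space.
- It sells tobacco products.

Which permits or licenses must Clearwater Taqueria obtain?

(a) sells tobacco products → Tobacco Retail Authorization required.
(b) occupies leased commercial space; floor area 11,500 square feet < 13,800 square feet → Operating Permit not required.
(c) sells tobacco products → Compliance Permit required.
(d) occupies leased commercial space; floor area 11,500 square feet ≤ 15,500 square feet; sells tobacco products → Commercial Tenant License not required.
(e) floor area 11,500 square feet ≤ 17,600 square feet; occupies leased commercial space (not: is a home-based business) → Small Premises Certificate not required.
(f) floor area 11,500 square feet ≥ 8,700 square feet → Compliance Permit exemption does not apply.
(g) occupies leased commercial space; floor area 11,500 square feet > 11,400 square feet; provides lodging to guests → Operating License required.
(h) floor area 11,500 square feet < 12,300 square feet; occupies leased commercial space (not: is a mobile business with no fixed premises) → Municipal Authorization not required.
(i) occupies leased commercial space → Annual Authorization required.

Annual Authorization, Compliance Permit, Operating License, Tobacco Retail Authorization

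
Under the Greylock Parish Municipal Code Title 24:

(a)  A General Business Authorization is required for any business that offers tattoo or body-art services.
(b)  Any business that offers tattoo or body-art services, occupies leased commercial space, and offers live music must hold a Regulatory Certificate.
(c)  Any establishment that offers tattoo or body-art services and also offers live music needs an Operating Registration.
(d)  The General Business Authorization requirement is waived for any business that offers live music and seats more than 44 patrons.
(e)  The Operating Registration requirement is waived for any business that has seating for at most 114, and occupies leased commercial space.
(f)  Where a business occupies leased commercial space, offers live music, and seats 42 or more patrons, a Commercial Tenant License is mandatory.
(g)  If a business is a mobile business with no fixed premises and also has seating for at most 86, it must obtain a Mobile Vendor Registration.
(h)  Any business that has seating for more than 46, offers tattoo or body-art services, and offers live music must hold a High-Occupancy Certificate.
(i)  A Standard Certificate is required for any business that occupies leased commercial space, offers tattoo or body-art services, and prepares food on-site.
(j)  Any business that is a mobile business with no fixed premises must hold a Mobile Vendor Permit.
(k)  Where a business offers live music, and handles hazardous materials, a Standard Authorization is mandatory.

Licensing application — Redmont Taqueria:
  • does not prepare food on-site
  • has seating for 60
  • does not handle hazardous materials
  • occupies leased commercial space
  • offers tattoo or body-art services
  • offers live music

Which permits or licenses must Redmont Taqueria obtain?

Commercial Tenant License, High-Occupancy Certificate, Regulatory Certificate

(a) offers tattoo or body-art services → General Business Authorization required.
(b) offers tattoo or body-art services; occupies leased commercial space; offers live music → Regulatory Certificate required.
(c) offers tattoo or body-art services; offers live music → Operating Registration required.
(d) offers live music; seating 60 > 44 → exempt from General Business Authorization.
(e) seating 60 ≤ 114; occupies leased commercial space → exempt from Operating Registration.
(f) occupies leased commercial space; offers live music; seating 60 ≥ 42 → Commercial Tenant License required.
(g) occupies leased commercial space (not: is a mobile business with no fixed premises); seating 60 ≤ 86 → Mobile Vendor Registration not required.
(h) seating 60 > 46; offers tattoo or body-art services; offers live music → High-Occupancy Certificate required.
(i) occupies leased commercial space; offers tattoo or body-art services; does not prepare food on-site → Standard Certificate not required.
(j) occupies leased commercial space (not: is a mobile business with no fixed premises) → Mobile Vendor Permit not required.
(k) offers live music; does not handle hazardous materials → Standard Authorization not required.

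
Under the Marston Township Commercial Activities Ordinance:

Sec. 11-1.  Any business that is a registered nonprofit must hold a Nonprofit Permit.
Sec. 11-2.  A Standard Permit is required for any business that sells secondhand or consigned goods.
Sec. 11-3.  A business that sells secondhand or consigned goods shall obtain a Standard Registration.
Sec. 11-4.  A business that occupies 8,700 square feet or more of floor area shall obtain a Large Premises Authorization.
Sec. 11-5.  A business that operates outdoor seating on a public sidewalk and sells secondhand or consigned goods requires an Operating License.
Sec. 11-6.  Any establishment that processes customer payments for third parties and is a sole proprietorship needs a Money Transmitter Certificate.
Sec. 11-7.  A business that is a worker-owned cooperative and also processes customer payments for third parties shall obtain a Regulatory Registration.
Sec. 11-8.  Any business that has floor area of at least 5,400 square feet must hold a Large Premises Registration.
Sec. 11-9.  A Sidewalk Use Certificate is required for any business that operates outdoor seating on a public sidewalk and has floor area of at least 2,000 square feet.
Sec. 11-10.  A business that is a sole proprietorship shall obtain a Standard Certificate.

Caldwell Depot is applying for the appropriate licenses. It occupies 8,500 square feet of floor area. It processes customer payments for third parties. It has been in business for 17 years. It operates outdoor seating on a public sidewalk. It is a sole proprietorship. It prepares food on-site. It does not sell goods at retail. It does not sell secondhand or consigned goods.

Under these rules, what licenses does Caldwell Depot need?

Sec. 11-1. is a sole proprietorship (not: is a registered nonprofit) → Nonprofit Permit not required.
Sec. 11-2. does not sell secondhand or consigned goods → Standard Permit not required.
Sec. 11-3. does not sell secondhand or consigned goods → Standard Registration not required.
Sec. 11-4. floor area 8,500 square feet < 8,700 square feet → Large Premises Authorization not required.
Sec. 11-5. operates outdoor seating on a public sidewalk; does not sell secondhand or consigned goods → Operating License not required.
Sec. 11-6. processes customer payments for third parties; is a sole proprietorship → Money Transmitter Certificate required.
Sec. 11-7. is a sole proprietorship (not: is a worker-owned cooperative); processes customer payments for third parties → Regulatory Registration not required.
Sec. 11-8. floor area 8,500 square feet ≥ 5,400 square feet → Large Premises Registration required.
Sec. 11-9. operates outdoor seating on a public sidewalk; floor area 8,500 square feet ≥ 2,000 square feet → Sidewalk Use Certificate required.
Sec. 11-10. is a sole proprietorship → Standard Certificate required.

Large Premises Registration, Money Transmitter Certificate, Sidewalk Use Certificate, Standard Certificate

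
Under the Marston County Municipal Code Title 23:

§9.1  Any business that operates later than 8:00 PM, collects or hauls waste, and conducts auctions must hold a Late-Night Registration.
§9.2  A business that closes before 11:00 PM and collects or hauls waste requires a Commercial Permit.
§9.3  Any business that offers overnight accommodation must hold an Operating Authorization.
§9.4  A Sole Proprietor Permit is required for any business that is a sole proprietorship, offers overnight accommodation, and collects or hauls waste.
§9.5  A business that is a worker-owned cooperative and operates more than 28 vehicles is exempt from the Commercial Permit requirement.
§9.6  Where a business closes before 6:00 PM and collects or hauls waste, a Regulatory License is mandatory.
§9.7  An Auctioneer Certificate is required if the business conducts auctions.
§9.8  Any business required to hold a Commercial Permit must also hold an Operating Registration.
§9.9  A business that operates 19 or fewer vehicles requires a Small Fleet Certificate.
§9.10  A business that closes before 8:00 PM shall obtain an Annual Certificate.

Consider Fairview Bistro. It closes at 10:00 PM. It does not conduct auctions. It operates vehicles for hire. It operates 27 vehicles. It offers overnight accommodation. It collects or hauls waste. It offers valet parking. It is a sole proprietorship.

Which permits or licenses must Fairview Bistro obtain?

§9.1 closes 10:00 PM, after 8:00 PM; collects or hauls waste; does not conduct auctions → Late-Night Registration not required.
§9.2 closes 10:00 PM, at/before 11:00 PM; collects or hauls waste → Commercial Permit required.
§9.3 offers overnight accommodation → Operating Authorization required.
§9.4 is a sole proprietorship; offers overnight accommodation; collects or hauls waste → Sole Proprietor Permit required.
§9.5 is a sole proprietorship (not: is a worker-owned cooperative); vehicles 27 ≤ 28 → Commercial Permit exemption does not apply.
§9.6 closes 10:00 PM, after 6:00 PM; collects or hauls waste → Regulatory License not required.
§9.7 does not conduct auctions → Auctioneer Certificate not required.
§9.8 Commercial Permit is required → Operating Registration also required.
§9.9 vehicles 27 > 19 → Small Fleet Certificate not required.
§9.10 closes 10:00 PM, after 8:00 PM → Annual Certificate not required.

Commercial Permit, Operating Authorization, Operating Registration, Sole Proprietor Permit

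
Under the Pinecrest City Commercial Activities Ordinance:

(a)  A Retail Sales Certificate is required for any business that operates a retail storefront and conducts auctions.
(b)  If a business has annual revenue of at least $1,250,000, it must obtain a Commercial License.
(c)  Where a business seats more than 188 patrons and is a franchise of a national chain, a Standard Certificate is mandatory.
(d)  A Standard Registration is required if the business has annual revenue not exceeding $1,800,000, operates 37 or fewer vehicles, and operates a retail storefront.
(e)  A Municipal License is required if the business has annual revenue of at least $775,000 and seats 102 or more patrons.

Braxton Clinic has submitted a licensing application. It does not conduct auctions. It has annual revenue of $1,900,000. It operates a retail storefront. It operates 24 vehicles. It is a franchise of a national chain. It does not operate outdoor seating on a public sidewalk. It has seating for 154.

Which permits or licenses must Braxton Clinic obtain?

(a) operates a retail storefront; does not conduct auctions → Retail Sales Certificate not required.
(b) revenue $1,900,000 ≥ $1,250,000 → Commercial License required.
(c) seating 154 ≤ 188; is a franchise of a national chain → Standard Certificate not required.
(d) revenue $1,900,000 > $1,800,000; vehicles 24 ≤ 37; operates a retail storefront → Standard Registration not required.
(e) revenue $1,900,000 ≥ $775,000; seating 154 ≥ 102 → Municipal License required.

Commercial License, Municipal License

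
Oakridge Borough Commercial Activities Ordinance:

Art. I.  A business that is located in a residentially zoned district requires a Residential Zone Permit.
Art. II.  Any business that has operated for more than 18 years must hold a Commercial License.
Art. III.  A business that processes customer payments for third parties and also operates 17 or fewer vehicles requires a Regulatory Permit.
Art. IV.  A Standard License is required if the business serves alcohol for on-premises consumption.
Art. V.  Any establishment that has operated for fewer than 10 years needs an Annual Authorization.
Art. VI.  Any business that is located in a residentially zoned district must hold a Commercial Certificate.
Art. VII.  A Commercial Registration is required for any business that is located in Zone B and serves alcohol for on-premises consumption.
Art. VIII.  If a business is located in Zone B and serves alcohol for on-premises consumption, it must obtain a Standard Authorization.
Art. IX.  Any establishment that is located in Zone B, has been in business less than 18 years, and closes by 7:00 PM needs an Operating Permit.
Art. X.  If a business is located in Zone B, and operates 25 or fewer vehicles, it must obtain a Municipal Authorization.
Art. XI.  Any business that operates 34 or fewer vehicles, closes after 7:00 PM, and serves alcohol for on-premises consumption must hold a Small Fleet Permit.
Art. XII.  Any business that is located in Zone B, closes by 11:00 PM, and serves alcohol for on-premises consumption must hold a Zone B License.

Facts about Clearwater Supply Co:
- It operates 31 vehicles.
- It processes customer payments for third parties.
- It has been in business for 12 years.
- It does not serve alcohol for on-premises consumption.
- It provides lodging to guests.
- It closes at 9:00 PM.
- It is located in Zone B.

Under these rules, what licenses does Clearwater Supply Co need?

Art. I. is located in Zone B (not: is located in a residentially zoned district) → Residential Zone Permit not required.
Art. II. years in business 12 ≤ 18 → Commercial License not required.
Art. III. processes customer payments for third parties; vehicles 31 > 17 → Regulatory Permit not required.
Art. IV. does not serve alcohol for on-premises consumption → Standard License not required.
Art. V. years in business 12 ≥ 10 → Annual Authorization not required.
Art. VI. is located in Zone B (not: is located in a residentially zoned district) → Commercial Certificate not required.
Art. VII. is located in Zone B; does not serve alcohol for on-premises consumption → Commercial Registration not required.
Art. VIII. is located in Zone B; does not serve alcohol for on-premises consumption → Standard Authorization not required.
Art. IX. is located in Zone B; years in business 12 < 18; closes 9:00 PM, after 7:00 PM → Operating Permit not required.
Art. X. is located in Zone B; vehicles 31 > 25 → Municipal Authorization not required.
Art. XI. vehicles 31 ≤ 34; closes 9:00 PM, after 7:00 PM; does not serve alcohol for on-premises consumption → Small Fleet Permit not required.
Art. XII. is located in Zone B; closes 9:00 PM, at/before 11:00 PM; does not serve alcohol for on-premises consumption → Zone B License not required.

None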